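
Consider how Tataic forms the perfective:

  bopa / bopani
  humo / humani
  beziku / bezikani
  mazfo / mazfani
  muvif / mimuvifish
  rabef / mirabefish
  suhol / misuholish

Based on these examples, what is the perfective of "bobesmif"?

mibobesmifish

humo and suhol both have last vowel 'o' yet inflect differently (humani, misuholish), so the last vowel is not what conditions the rule; whether the stem ends in a vowel or a consonant is.
"bobesmif" ends in a consonant. The stems ending in a consonant (muvif → mimuvifish, rabef → mirabefish, suhol → misuholish) add mi- … -ish around the stem.
The other pattern: stems ending in a vowel drop the final letter and add -ani.
So bobesmif → mibobesmifish.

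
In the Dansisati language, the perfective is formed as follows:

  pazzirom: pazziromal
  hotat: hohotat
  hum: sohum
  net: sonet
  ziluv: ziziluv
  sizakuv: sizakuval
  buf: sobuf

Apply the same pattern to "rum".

sorum

"rum" has 1 vowel. The stems with 1 vowel (hum → sohum, net → sonet, buf → sobuf) add the prefix so-.
So rum → sorum.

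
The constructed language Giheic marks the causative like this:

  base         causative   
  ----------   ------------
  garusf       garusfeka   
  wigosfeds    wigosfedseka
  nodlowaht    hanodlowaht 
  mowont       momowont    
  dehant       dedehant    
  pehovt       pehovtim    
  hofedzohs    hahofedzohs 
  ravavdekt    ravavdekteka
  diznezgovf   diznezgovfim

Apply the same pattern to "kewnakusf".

kewnakusfeka

nodlowaht and mowont both end in -t yet inflect differently (hanodlowaht, momowont), so the final letter is not what conditions the rule; the second-to-last letter is.
"kewnakusf" has second-to-last letter 's'. The one such stem in the data (garusf → garusfeka) adds -eka, so the same rule applies.
So kewnakusf → kewnakusfeka.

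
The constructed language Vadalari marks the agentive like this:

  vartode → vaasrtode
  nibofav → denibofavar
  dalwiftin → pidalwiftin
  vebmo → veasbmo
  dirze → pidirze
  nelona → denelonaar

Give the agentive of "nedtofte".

denedtoftear

vartode and dirze both end in -e yet inflect differently (vaasrtode, pidirze), so the final letter is not what conditions the rule; the first letter is.
"nedtofte" begins with n-. The stems beginning with n- (nelona → denelonaar, nibofav → denibofavar) add de- … -ar around the stem.
The other patterns: stems beginning with v- insert -as- after the first vowel; stems beginning with d- add the prefix pi-.
So nedtofte → denedtoftear.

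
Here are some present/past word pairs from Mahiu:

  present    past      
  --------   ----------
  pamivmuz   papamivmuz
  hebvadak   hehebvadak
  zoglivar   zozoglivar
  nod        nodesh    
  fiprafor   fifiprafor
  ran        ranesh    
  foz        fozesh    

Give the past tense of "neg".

negesh

foz and pamivmuz both end in -z yet inflect differently (fozesh, papamivmuz), so the final letter is not what conditions the rule; the number of vowels is.
"neg" has 1 vowel. The stems with 1 vowel (foz → fozesh, ran → ranesh, nod → nodesh) add -esh.
So neg → negesh.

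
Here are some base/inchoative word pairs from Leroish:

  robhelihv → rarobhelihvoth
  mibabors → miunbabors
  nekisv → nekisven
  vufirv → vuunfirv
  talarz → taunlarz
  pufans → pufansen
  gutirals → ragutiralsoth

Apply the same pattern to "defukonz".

mibabors and pufans both end in -s yet inflect differently (miunbabors, pufansen), so the final letter is not what conditions the rule; the second-to-last letter is.
"defukonz" has second-to-last letter 'n'. The one such stem in the data (pufans → pufansen) adds -en, so the same rule applies.
So defukonz → defukonzen.

defukonzen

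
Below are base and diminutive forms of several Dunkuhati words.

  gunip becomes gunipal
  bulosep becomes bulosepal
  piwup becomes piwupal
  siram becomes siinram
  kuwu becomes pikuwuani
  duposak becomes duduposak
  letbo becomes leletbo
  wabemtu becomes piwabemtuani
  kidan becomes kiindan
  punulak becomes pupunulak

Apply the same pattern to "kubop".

kubopal

piwup and kuwu both have last vowel 'u' yet inflect differently (piwupal, pikuwuani), so the last vowel is not what conditions the rule; the final letter is.
"kubop" ends in -p. The stems ending in -p (gunip → gunipal, bulosep → bulosepal, piwup → piwupal) add -al.
So kubop → kubopal.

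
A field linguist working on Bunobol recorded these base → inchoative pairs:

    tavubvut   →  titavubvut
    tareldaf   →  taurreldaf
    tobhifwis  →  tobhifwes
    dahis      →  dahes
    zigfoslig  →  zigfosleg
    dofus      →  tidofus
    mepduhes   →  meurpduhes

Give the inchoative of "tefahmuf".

dofus and mepduhes both end in -s yet inflect differently (tidofus, meurpduhes), so the final letter is not what conditions the rule; the last vowel is.
"tefahmuf" has last vowel 'u'. The stems whose last vowel is 'u' (dofus → tidofus, tavubvut → titavubvut) add the prefix ti-.
So tefahmuf → titefahmuf.

titefahmuf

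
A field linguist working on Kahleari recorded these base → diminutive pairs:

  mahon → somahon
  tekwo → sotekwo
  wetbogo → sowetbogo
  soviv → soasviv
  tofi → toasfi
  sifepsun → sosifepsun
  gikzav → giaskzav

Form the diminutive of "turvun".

soturvun

sifepsun and soviv both begin with s- yet inflect differently (sosifepsun, soasviv), so the first letter is not what conditions the rule; the final letter is.
"turvun" ends in -n. The stems ending in -n (mahon → somahon, sifepsun → sosifepsun) add the prefix so-.
The other pattern: stems ending in -i or -v insert -as- after the first vowel.
So turvun → soturvun.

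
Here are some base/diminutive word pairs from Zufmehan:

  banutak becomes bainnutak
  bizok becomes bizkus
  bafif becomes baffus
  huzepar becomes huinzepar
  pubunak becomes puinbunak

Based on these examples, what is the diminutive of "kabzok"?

banutak and bizok both end in -k yet inflect differently (bainnutak, bizkus), so the final letter is not what conditions the rule; the last vowel is.
"kabzok" has last vowel 'o'. The one such stem in the data (bizok → bizkus) deletes the last vowel and adds -us (as does bafif), so the same rule applies.
The other pattern: stems whose last vowel is 'a' insert -in- after the first vowel.
So kabzok → kabzkus.

kabzkus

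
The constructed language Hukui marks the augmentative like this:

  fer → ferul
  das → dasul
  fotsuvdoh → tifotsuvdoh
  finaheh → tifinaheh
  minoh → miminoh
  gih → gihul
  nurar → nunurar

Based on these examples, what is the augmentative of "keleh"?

fer and nurar both end in -r yet inflect differently (ferul, nunurar), so the final letter is not what conditions the rule; the number of vowels is.
"keleh" has 2 vowels. The stems with 2 vowels (nurar → nunurar, minoh → miminoh) repeat the first consonant+vowel as a prefix.
So keleh → kekeleh.

kekeleh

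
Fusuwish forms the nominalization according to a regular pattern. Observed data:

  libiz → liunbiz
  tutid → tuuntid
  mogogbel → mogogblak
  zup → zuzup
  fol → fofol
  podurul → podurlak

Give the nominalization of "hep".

fol and podurul both end in -l yet inflect differently (fofol, podurlak), so the final letter is not what conditions the rule; the number of vowels is.
"hep" has 1 vowel. The stems with 1 vowel (fol → fofol, zup → zuzup) repeat the first consonant+vowel as a prefix.
So hep → hehep.

hehep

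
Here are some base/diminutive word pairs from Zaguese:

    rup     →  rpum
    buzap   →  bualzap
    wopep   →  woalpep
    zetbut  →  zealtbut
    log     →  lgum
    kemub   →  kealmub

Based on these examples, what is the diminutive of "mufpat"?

mualfpat

"mufpat" has 2 vowels. The stems with 2 vowels (buzap → bualzap, wopep → woalpep, zetbut → zealtbut) insert -al- after the first vowel.
So mufpat → mualfpat.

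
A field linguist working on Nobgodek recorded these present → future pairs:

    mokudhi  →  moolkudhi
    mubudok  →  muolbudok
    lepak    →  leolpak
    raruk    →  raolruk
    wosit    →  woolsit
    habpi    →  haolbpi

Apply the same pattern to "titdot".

Every pair shown (mokudhi → moolkudhi, mubudok → muolbudok, lepak → leolpak, …) follows the same rule: insert -ol- after the first vowel.
So titdot → tioltdot.

tioltdot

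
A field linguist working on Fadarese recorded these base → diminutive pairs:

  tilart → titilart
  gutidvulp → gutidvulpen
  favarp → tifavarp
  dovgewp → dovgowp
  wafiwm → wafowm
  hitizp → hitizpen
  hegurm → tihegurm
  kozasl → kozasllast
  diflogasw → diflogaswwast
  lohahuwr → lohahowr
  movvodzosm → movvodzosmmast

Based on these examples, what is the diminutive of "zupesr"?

zupesrrast

"zupesr" has second-to-last letter 's'. The stems whose second-to-last letter is 's' (diflogasw → diflogaswwast, movvodzosm → movvodzosmmast, kozasl → kozasllast) double the final consonant and add -ast.
So zupesr → zupesrrast.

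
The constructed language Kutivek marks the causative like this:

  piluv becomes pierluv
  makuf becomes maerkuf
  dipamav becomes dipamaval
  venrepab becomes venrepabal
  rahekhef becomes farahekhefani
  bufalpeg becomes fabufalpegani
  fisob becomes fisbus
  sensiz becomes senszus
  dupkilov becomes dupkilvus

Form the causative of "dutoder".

fadutoderani

"dutoder" has last vowel 'e'. The stems whose last vowel is 'e' (rahekhef → farahekhefani, bufalpeg → fabufalpegani) add fa- … -ani around the stem.
The other patterns: stems whose last vowel is 'u' insert -er- after the first vowel; stems whose last vowel is 'a' add -al; stems whose last vowel is 'i' or 'o' delete the last vowel and add -us.
So dutoder → fadutoderani.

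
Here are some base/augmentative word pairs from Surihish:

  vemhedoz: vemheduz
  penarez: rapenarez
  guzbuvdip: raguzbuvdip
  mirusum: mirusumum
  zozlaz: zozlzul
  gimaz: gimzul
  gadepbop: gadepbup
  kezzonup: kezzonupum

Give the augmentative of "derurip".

raderurip

"derurip" has last vowel 'i'. The one such stem in the data (guzbuvdip → raguzbuvdip) adds the prefix ra-, so the same rule applies.
The other patterns: stems whose last vowel is 'o' change the last vowel to 'u'; stems whose last vowel is 'u' add -um; stems whose last vowel is 'a' delete the last vowel and add -ul.
So derurip → raderurip.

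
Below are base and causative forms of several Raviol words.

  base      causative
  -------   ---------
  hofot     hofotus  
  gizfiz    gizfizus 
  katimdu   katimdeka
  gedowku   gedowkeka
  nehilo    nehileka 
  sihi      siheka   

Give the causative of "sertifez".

sertifezus

"sertifez" ends in a consonant. The stems ending in a consonant (hofot → hofotus, gizfiz → gizfizus) add -us.
The other pattern: stems ending in a vowel drop the final letter and add -eka.
So sertifez → sertifezus.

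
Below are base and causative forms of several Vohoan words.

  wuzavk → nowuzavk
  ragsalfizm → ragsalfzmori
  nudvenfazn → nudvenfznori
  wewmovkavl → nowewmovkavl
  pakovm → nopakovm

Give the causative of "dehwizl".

"dehwizl" has second-to-last letter 'z'. The stems whose second-to-last letter is 'z' (nudvenfazn → nudvenfznori, ragsalfizm → ragsalfzmori) delete the last vowel and add -ori.
The other pattern: stems whose second-to-last letter is 'v' add the prefix no-.
So dehwizl → dehwzlori.

dehwzlori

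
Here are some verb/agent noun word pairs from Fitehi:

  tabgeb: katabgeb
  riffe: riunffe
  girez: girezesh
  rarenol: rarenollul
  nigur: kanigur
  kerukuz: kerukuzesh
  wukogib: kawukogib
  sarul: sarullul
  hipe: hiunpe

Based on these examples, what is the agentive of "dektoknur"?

riffe and girez both have last vowel 'e' yet inflect differently (riunffe, girezesh), so the last vowel is not what conditions the rule; the final letter is.
"dektoknur" ends in -r. The one such stem in the data (nigur → kanigur) adds the prefix ka-, so the same rule applies.
So dektoknur → kadektoknur.

kadektoknur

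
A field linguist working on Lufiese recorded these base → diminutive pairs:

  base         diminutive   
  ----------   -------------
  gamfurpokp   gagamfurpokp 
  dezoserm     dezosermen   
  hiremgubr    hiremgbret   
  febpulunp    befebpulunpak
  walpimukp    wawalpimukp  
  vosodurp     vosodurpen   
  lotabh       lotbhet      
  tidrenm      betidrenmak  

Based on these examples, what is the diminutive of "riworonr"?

vosodurp and febpulunp both end in -p yet inflect differently (vosodurpen, befebpulunpak), so the final letter is not what conditions the rule; the second-to-last letter is.
"riworonr" has second-to-last letter 'n'. The stems whose second-to-last letter is 'n' (febpulunp → befebpulunpak, tidrenm → betidrenmak) add be- … -ak around the stem.
So riworonr → beriworonrak.

beriworonrak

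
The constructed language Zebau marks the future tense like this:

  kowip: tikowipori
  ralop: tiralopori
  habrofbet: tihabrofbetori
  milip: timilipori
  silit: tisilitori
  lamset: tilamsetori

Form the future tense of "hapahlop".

Every pair shown (kowip → tikowipori, ralop → tiralopori, habrofbet → tihabrofbetori, …) follows the same rule: add ti- … -ori around the stem.
So hapahlop → tihapahlopori.

tihapahlopori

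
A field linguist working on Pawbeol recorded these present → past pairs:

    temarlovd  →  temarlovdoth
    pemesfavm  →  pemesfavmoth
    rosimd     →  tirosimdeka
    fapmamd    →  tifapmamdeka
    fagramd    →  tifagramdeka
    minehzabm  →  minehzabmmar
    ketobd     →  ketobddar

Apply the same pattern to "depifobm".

depifobmmar

temarlovd and rosimd both end in -d yet inflect differently (temarlovdoth, tirosimdeka), so the final letter is not what conditions the rule; the second-to-last letter is.
"depifobm" has second-to-last letter 'b'. The stems whose second-to-last letter is 'b' (minehzabm → minehzabmmar, ketobd → ketobddar) double the final consonant and add -ar.
The other patterns: stems whose second-to-last letter is 'v' add -oth; stems whose second-to-last letter is 'm' add ti- … -eka around the stem.
So depifobm → depifobmmar.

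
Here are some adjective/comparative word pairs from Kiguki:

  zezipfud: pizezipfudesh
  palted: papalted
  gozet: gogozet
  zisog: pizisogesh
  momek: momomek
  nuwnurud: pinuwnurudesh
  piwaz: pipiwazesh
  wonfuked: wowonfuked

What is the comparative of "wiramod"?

piwiramodesh

palted and nuwnurud both end in -d yet inflect differently (papalted, pinuwnurudesh), so the final letter is not what conditions the rule; the last vowel is.
"wiramod" has last vowel 'o'. The one such stem in the data (zisog → pizisogesh) adds pi- … -esh around the stem, so the same rule applies.
The other pattern: stems whose last vowel is 'e' repeat the first consonant+vowel as a prefix.
So wiramod → piwiramodesh.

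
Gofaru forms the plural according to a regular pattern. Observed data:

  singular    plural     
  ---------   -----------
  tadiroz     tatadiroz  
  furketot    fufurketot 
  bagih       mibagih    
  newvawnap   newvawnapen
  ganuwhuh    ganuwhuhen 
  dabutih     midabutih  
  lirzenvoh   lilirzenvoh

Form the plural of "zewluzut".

zewluzuten

bagih and lirzenvoh both end in -h yet inflect differently (mibagih, lilirzenvoh), so the final letter is not what conditions the rule; the last vowel is.
"zewluzut" has last vowel 'u'. The one such stem in the data (ganuwhuh → ganuwhuhen) adds -en, so the same rule applies.
So zewluzut → zewluzuten.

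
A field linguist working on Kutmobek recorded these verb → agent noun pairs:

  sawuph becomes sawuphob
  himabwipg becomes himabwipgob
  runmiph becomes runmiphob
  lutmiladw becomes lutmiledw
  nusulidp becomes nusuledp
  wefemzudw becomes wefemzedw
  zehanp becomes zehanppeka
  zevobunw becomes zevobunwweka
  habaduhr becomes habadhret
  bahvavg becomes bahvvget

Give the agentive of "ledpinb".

nusulidp and zehanp both end in -p yet inflect differently (nusuledp, zehanppeka), so the final letter is not what conditions the rule; the second-to-last letter is.
"ledpinb" has second-to-last letter 'n'. The stems whose second-to-last letter is 'n' (zehanp → zehanppeka, zevobunw → zevobunwweka) double the final consonant and add -eka.
So ledpinb → ledpinbbeka.

ledpinbbeka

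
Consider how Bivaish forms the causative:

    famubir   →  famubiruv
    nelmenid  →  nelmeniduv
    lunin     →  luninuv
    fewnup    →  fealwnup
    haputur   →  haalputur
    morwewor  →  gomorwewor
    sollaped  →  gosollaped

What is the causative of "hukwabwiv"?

famubir and haputur both end in -r yet inflect differently (famubiruv, haalputur), so the final letter is not what conditions the rule; the last vowel is.
"hukwabwiv" has last vowel 'i'. The stems whose last vowel is 'i' (famubir → famubiruv, nelmenid → nelmeniduv, lunin → luninuv) add -uv.
The other patterns: stems whose last vowel is 'u' insert -al- after the first vowel; stems whose last vowel is 'e' or 'o' add the prefix go-.
So hukwabwiv → hukwabwivuv.

hukwabwivuv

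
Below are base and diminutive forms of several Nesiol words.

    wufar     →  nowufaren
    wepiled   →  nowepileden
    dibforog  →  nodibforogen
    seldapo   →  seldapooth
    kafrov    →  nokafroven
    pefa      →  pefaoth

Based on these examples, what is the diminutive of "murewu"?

"murewu" ends in a vowel. The stems ending in a vowel (pefa → pefaoth, seldapo → seldapooth) add -oth.
The other pattern: stems ending in a consonant add no- … -en around the stem.
So murewu → murewuoth.

murewuoth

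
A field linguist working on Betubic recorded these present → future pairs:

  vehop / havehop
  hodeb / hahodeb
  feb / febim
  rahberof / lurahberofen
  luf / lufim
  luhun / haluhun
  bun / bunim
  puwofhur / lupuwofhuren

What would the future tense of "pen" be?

penim

bun and luhun both end in -n yet inflect differently (bunim, haluhun), so the final letter is not what conditions the rule; the number of vowels is.
"pen" has 1 vowel. The stems with 1 vowel (luf → lufim, feb → febim, bun → bunim) add -im.
The other patterns: stems with 2 vowels add the prefix ha-; stems with 3 vowels add lu- … -en around the stem.
So pen → penim.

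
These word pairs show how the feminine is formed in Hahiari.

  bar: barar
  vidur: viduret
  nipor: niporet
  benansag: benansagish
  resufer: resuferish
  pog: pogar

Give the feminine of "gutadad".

bar and vidur both end in -r yet inflect differently (barar, viduret), so the final letter is not what conditions the rule; the number of vowels is.
"gutadad" has 3 vowels. The stems with 3 vowels (benansag → benansagish, resufer → resuferish) add -ish.
The other patterns: stems with 1 vowel add -ar; stems with 2 vowels add -et.
So gutadad → gutadadish.

gutadadish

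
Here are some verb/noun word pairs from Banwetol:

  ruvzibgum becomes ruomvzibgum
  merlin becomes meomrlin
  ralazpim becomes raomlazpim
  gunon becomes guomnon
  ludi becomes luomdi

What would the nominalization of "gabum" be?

Every pair shown (ruvzibgum → ruomvzibgum, merlin → meomrlin, ralazpim → raomlazpim, …) follows the same rule: insert -om- after the first vowel.
So gabum → gaombum.

gaombum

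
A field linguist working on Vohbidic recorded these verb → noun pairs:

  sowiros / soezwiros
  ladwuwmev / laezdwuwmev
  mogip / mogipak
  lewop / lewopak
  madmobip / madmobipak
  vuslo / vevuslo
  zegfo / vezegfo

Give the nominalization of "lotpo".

velotpo

zegfo and sowiros both have last vowel 'o' yet inflect differently (vezegfo, soezwiros), so the last vowel is not what conditions the rule; the final letter is.
"lotpo" ends in -o. The stems ending in -o (zegfo → vezegfo, vuslo → vevuslo) add the prefix ve-.
So lotpo → velotpo.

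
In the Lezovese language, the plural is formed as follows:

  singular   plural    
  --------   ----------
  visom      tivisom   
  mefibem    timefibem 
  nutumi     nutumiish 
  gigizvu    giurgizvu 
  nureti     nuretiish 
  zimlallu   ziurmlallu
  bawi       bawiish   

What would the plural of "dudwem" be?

mefibem and nutumi both have 3 vowels yet inflect differently (timefibem, nutumiish), so the number of vowels is not what conditions the rule; the final letter is.
"dudwem" ends in -m. The stems ending in -m (visom → tivisom, mefibem → timefibem) add the prefix ti-.
So dudwem → tidudwem.

tidudwem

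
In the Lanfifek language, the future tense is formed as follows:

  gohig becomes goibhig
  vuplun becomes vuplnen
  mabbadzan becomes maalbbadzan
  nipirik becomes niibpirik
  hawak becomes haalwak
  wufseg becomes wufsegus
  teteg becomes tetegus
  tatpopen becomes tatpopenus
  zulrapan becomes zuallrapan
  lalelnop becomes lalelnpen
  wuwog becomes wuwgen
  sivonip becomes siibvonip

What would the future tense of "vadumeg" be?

vadumegus

"vadumeg" has last vowel 'e'. The stems whose last vowel is 'e' (teteg → tetegus, tatpopen → tatpopenus, wufseg → wufsegus) add -us.
So vadumeg → vadumegus.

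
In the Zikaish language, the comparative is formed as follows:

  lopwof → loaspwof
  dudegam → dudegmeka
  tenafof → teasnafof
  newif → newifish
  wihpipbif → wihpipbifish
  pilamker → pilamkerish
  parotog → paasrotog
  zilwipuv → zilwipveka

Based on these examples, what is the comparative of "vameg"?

tenafof and wihpipbif both end in -f yet inflect differently (teasnafof, wihpipbifish), so the final letter is not what conditions the rule; the last vowel is.
"vameg" has last vowel 'e'. The one such stem in the data (pilamker → pilamkerish) adds -ish, so the same rule applies.
So vameg → vamegish.

vamegish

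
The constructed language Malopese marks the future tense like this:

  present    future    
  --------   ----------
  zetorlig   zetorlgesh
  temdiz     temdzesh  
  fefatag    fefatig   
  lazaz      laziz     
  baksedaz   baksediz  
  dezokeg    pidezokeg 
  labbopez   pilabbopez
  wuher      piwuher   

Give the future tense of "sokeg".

pisokeg

"sokeg" has last vowel 'e'. The stems whose last vowel is 'e' (dezokeg → pidezokeg, labbopez → pilabbopez, wuher → piwuher) add the prefix pi-.
So sokeg → pisokeg.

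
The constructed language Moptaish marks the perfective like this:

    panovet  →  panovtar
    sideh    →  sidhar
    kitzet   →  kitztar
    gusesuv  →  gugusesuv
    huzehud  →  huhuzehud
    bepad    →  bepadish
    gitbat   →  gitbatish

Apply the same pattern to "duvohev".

"duvohev" has last vowel 'e'. The stems whose last vowel is 'e' (panovet → panovtar, sideh → sidhar, kitzet → kitztar) delete the last vowel and add -ar.
The other patterns: stems whose last vowel is 'u' repeat the first consonant+vowel as a prefix; stems whose last vowel is 'a' add -ish.
So duvohev → duvohvar.

duvohvar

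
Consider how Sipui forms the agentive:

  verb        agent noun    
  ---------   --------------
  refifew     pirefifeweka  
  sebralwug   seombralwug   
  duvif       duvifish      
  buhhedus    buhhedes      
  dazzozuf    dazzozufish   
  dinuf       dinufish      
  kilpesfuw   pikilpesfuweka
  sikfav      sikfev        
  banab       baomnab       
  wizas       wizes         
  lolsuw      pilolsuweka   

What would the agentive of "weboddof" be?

dazzozuf and buhhedus both have last vowel 'u' yet inflect differently (dazzozufish, buhhedes), so the last vowel is not what conditions the rule; the final letter is.
"weboddof" ends in -f. The stems ending in -f (dazzozuf → dazzozufish, dinuf → dinufish, duvif → duvifish) add -ish.
So weboddof → weboddofish.

weboddofish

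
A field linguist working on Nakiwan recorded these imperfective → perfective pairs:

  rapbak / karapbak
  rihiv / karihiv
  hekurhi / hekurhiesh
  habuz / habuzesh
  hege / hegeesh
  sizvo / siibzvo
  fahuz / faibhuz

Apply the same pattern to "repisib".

karepisib

"repisib" begins with r-. The stems beginning with r- (rapbak → karapbak, rihiv → karihiv) add the prefix ka-.
The other patterns: stems beginning with h- add -esh; stems beginning with f- or s- insert -ib- after the first vowel.
So repisib → karepisib.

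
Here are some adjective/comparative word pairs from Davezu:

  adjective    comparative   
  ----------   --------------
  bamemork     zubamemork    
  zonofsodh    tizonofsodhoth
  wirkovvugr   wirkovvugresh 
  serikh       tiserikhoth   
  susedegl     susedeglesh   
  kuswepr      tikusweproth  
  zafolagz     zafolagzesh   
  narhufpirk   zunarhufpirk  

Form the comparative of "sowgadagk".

sowgadagkesh

wirkovvugr and kuswepr both end in -r yet inflect differently (wirkovvugresh, tikusweproth), so the final letter is not what conditions the rule; the second-to-last letter is.
"sowgadagk" has second-to-last letter 'g'. The stems whose second-to-last letter is 'g' (wirkovvugr → wirkovvugresh, zafolagz → zafolagzesh, susedegl → susedeglesh) add -esh.
The other patterns: stems whose second-to-last letter is 'r' add the prefix zu-; stems whose second-to-last letter is 'd', 'k' or 'p' add ti- … -oth around the stem.
So sowgadagk → sowgadagkesh.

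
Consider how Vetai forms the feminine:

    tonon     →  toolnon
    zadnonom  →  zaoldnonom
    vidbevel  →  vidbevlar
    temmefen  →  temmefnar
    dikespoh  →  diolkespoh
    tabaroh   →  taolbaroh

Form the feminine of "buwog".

buolwog

tonon and temmefen both end in -n yet inflect differently (toolnon, temmefnar), so the final letter is not what conditions the rule; the last vowel is.
"buwog" has last vowel 'o'. The stems whose last vowel is 'o' (tonon → toolnon, zadnonom → zaoldnonom, dikespoh → diolkespoh) insert -ol- after the first vowel.
So buwog → buolwog.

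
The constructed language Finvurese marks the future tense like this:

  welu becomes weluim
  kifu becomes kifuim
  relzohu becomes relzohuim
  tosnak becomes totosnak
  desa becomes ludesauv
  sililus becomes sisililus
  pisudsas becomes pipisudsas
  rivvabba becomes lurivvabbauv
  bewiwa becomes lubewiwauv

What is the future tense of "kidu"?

"kidu" ends in -u. The stems ending in -u (kifu → kifuim, welu → weluim, relzohu → relzohuim) add -im.
So kidu → kiduim.

kiduim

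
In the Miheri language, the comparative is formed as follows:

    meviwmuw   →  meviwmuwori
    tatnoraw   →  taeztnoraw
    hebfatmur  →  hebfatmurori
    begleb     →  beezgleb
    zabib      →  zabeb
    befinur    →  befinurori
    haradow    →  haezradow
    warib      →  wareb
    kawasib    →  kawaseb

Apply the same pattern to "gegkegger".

geezgkegger

meviwmuw and haradow both end in -w yet inflect differently (meviwmuwori, haezradow), so the final letter is not what conditions the rule; the last vowel is.
"gegkegger" has last vowel 'e'. The one such stem in the data (begleb → beezgleb) inserts -ez- after the first vowel (as do haradow, tatnoraw), so the same rule applies.
The other patterns: stems whose last vowel is 'u' add -ori; stems whose last vowel is 'i' change the last vowel to 'e'.
So gegkegger → geezgkegger.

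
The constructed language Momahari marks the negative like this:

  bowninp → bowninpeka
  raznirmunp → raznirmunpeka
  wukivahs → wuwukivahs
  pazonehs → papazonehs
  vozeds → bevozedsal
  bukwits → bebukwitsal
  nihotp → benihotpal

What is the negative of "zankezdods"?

"zankezdods" has second-to-last letter 'd'. The one such stem in the data (vozeds → bevozedsal) adds be- … -al around the stem, so the same rule applies.
The other patterns: stems whose second-to-last letter is 'n' add -eka; stems whose second-to-last letter is 'h' repeat the first consonant+vowel as a prefix.
So zankezdods → bezankezdodsal.

bezankezdodsal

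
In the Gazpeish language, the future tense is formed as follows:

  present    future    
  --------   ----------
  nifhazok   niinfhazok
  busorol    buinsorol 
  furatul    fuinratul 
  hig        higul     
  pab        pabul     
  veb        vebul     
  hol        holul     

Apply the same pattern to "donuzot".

busorol and hol both end in -l yet inflect differently (buinsorol, holul), so the final letter is not what conditions the rule; the number of vowels is.
"donuzot" has 3 vowels. The stems with 3 vowels (nifhazok → niinfhazok, busorol → buinsorol, furatul → fuinratul) insert -in- after the first vowel.
So donuzot → doinnuzot.

doinnuzot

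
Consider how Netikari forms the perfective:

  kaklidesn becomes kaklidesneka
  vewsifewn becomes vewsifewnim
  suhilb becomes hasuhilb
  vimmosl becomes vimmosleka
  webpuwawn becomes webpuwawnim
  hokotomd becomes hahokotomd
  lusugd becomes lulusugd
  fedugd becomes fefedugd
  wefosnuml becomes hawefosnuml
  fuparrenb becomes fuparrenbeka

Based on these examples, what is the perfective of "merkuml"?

webpuwawn and kaklidesn both end in -n yet inflect differently (webpuwawnim, kaklidesneka), so the final letter is not what conditions the rule; the second-to-last letter is.
"merkuml" has second-to-last letter 'm'. The stems whose second-to-last letter is 'm' (wefosnuml → hawefosnuml, hokotomd → hahokotomd) add the prefix ha-.
So merkuml → hamerkuml.

hamerkuml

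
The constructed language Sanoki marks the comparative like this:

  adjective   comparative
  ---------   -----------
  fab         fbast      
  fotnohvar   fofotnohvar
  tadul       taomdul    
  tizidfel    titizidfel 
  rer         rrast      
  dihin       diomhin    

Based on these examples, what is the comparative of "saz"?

szast

"saz" has 1 vowel. The stems with 1 vowel (fab → fbast, rer → rrast) delete the last vowel and add -ast.
The other patterns: stems with 2 vowels insert -om- after the first vowel; stems with 3 vowels repeat the first consonant+vowel as a prefix.
So saz → szast.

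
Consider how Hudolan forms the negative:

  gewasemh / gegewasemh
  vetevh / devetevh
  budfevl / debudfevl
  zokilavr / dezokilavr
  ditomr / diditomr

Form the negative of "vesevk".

devesevk

ditomr and zokilavr both end in -r yet inflect differently (diditomr, dezokilavr), so the final letter is not what conditions the rule; the second-to-last letter is.
"vesevk" has second-to-last letter 'v'. The stems whose second-to-last letter is 'v' (zokilavr → dezokilavr, budfevl → debudfevl, vetevh → devetevh) add the prefix de-.
The other pattern: stems whose second-to-last letter is 'm' repeat the first consonant+vowel as a prefix.
So vesevk → devesevk.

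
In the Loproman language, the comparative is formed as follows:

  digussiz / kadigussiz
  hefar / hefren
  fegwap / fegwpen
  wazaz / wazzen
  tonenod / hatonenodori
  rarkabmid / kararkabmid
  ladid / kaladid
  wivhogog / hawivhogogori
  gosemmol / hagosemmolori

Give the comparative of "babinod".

tonenod and ladid both end in -d yet inflect differently (hatonenodori, kaladid), so the final letter is not what conditions the rule; the last vowel is.
"babinod" has last vowel 'o'. The stems whose last vowel is 'o' (gosemmol → hagosemmolori, wivhogog → hawivhogogori, tonenod → hatonenodori) add ha- … -ori around the stem.
So babinod → hababinodori.

hababinodori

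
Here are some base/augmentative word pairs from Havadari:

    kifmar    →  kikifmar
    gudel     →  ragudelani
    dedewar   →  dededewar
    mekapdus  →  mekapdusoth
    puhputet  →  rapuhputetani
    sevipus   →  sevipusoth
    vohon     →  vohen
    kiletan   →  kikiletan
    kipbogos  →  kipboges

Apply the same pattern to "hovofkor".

kipbogos and mekapdus both end in -s yet inflect differently (kipboges, mekapdusoth), so the final letter is not what conditions the rule; the last vowel is.
"hovofkor" has last vowel 'o'. The stems whose last vowel is 'o' (vohon → vohen, kipbogos → kipboges) change the last vowel to 'e'.
The other patterns: stems whose last vowel is 'e' add ra- … -ani around the stem; stems whose last vowel is 'u' add -oth; stems whose last vowel is 'a' repeat the first consonant+vowel as a prefix.
So hovofkor → hovofker.

hovofker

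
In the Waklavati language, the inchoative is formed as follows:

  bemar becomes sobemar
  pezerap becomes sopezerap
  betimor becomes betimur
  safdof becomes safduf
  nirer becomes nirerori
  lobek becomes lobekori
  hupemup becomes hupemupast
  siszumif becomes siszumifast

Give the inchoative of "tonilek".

tonilekori

bemar and betimor both end in -r yet inflect differently (sobemar, betimur), so the final letter is not what conditions the rule; the last vowel is.
"tonilek" has last vowel 'e'. The stems whose last vowel is 'e' (nirer → nirerori, lobek → lobekori) add -ori.
The other patterns: stems whose last vowel is 'a' add the prefix so-; stems whose last vowel is 'o' change the last vowel to 'u'; stems whose last vowel is 'i' or 'u' add -ast.
So tonilek → tonilekori.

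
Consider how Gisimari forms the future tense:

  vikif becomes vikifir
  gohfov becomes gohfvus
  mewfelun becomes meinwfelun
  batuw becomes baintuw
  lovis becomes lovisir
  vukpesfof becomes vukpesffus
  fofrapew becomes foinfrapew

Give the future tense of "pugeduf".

vukpesfof and vikif both end in -f yet inflect differently (vukpesffus, vikifir), so the final letter is not what conditions the rule; the last vowel is.
"pugeduf" has last vowel 'u'. The stems whose last vowel is 'u' (mewfelun → meinwfelun, batuw → baintuw) insert -in- after the first vowel.
The other patterns: stems whose last vowel is 'o' delete the last vowel and add -us; stems whose last vowel is 'i' add -ir.
So pugeduf → puingeduf.

puingeduf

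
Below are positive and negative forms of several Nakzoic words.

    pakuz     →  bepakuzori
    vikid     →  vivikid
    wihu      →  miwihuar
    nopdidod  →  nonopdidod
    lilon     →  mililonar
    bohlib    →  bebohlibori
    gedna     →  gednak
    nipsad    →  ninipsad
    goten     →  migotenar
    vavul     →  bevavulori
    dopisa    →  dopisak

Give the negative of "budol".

lilon and nopdidod both have last vowel 'o' yet inflect differently (mililonar, nonopdidod), so the last vowel is not what conditions the rule; the final letter is.
"budol" ends in -l. The one such stem in the data (vavul → bevavulori) adds be- … -ori around the stem, so the same rule applies.
The other patterns: stems ending in -n or -u add mi- … -ar around the stem; stems ending in -d repeat the first consonant+vowel as a prefix; stems ending in -a drop the final letter and add -ak.
So budol → bebudolori.

bebudolori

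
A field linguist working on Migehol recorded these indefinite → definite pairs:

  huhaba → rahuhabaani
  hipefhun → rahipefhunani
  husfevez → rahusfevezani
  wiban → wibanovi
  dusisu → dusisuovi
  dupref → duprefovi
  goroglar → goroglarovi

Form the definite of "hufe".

rahufeani

hipefhun and wiban both end in -n yet inflect differently (rahipefhunani, wibanovi), so the final letter is not what conditions the rule; the first letter is.
"hufe" begins with h-. The stems beginning with h- (huhaba → rahuhabaani, hipefhun → rahipefhunani, husfevez → rahusfevezani) add ra- … -ani around the stem.
So hufe → rahufeani.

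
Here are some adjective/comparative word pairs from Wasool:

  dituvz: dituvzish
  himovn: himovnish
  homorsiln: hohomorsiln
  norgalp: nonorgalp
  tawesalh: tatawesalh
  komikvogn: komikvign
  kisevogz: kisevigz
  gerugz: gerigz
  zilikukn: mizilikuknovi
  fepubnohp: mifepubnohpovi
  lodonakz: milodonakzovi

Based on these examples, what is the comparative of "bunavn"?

bunavnish

himovn and homorsiln both end in -n yet inflect differently (himovnish, hohomorsiln), so the final letter is not what conditions the rule; the second-to-last letter is.
"bunavn" has second-to-last letter 'v'. The stems whose second-to-last letter is 'v' (dituvz → dituvzish, himovn → himovnish) add -ish.
So bunavn → bunavnish.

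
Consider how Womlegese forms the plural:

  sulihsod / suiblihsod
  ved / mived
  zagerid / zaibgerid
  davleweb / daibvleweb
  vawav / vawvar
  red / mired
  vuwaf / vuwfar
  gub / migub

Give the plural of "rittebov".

ved and zagerid both end in -d yet inflect differently (mived, zaibgerid), so the final letter is not what conditions the rule; the number of vowels is.
"rittebov" has 3 vowels. The stems with 3 vowels (zagerid → zaibgerid, davleweb → daibvleweb, sulihsod → suiblihsod) insert -ib- after the first vowel.
So rittebov → riibttebov.

riibttebov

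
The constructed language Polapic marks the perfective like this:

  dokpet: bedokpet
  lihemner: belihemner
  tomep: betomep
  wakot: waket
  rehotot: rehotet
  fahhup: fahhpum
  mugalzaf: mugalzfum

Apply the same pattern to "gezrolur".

dokpet and wakot both end in -t yet inflect differently (bedokpet, waket), so the final letter is not what conditions the rule; the last vowel is.
"gezrolur" has last vowel 'u'. The one such stem in the data (fahhup → fahhpum) deletes the last vowel and adds -um (as does mugalzaf), so the same rule applies.
So gezrolur → gezrolrum.

gezrolrum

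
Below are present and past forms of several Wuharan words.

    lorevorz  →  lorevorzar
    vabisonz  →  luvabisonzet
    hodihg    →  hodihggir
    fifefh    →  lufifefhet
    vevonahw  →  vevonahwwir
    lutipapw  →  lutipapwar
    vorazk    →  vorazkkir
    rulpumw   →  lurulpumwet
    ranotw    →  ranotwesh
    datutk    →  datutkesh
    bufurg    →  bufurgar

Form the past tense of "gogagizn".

datutk and vorazk both end in -k yet inflect differently (datutkesh, vorazkkir), so the final letter is not what conditions the rule; the second-to-last letter is.
"gogagizn" has second-to-last letter 'z'. The one such stem in the data (vorazk → vorazkkir) doubles the final consonant and adds -ir (as do vevonahw, hodihg), so the same rule applies.
The other patterns: stems whose second-to-last letter is 't' add -esh; stems whose second-to-last letter is 'p' or 'r' add -ar; stems whose second-to-last letter is 'f', 'm' or 'n' add lu- … -et around the stem.
So gogagizn → gogagiznnir.

gogagiznnir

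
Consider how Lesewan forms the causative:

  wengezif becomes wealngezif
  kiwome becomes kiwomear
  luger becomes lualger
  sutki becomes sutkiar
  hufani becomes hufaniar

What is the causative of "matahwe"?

matahwear

sutki and wengezif both have last vowel 'i' yet inflect differently (sutkiar, wealngezif), so the last vowel is not what conditions the rule; whether the stem ends in a vowel or a consonant is.
"matahwe" ends in a vowel. The stems ending in a vowel (sutki → sutkiar, kiwome → kiwomear, hufani → hufaniar) add -ar.
So matahwe → matahwear.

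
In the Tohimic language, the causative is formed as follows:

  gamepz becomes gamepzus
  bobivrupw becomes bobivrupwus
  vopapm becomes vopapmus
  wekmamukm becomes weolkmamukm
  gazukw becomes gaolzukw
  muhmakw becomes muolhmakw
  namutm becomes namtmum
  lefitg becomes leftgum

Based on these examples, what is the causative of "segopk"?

vopapm and wekmamukm both end in -m yet inflect differently (vopapmus, weolkmamukm), so the final letter is not what conditions the rule; the second-to-last letter is.
"segopk" has second-to-last letter 'p'. The stems whose second-to-last letter is 'p' (gamepz → gamepzus, bobivrupw → bobivrupwus, vopapm → vopapmus) add -us.
So segopk → segopkus.

segopkus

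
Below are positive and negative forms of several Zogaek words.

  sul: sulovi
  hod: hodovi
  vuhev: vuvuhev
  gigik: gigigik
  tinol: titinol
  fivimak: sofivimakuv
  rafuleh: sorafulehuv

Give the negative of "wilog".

sul and tinol both end in -l yet inflect differently (sulovi, titinol), so the final letter is not what conditions the rule; the number of vowels is.
"wilog" has 2 vowels. The stems with 2 vowels (vuhev → vuvuhev, gigik → gigigik, tinol → titinol) repeat the first consonant+vowel as a prefix.
So wilog → wiwilog.

wiwilog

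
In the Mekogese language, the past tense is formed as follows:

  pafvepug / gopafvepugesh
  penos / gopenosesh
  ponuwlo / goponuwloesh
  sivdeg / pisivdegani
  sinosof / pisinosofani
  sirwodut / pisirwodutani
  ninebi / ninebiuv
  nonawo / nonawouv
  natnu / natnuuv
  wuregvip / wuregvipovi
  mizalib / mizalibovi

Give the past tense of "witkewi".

witkewiovi

pafvepug and sivdeg both end in -g yet inflect differently (gopafvepugesh, pisivdegani), so the final letter is not what conditions the rule; the first letter is.
"witkewi" begins with w-. The one such stem in the data (wuregvip → wuregvipovi) adds -ovi, so the same rule applies.
So witkewi → witkewiovi.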